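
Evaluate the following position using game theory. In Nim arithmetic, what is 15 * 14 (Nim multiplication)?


Nim multiplication is bilinear over XOR: (u XOR v) * w = (u*w) XOR (v*w).
So we split each operand into its bit components and XOR the pairwise Nim products.
15 = 1 + 2 + 4 + 8 (as XOR of powers of 2).
14 = 2 + 4 + 8 (as XOR of powers of 2).
Using the standard Nim-product table on single bits:
  2*2 = 3,   2*4 = 8,   2*8 = 12,
  4*4 = 6,   4*8 = 11,  8*8 = 13,
and  1*x = x (identity), k*l = l*k (commutative).
Pairwise Nim products:
  1 * 2 = 2
  1 * 4 = 4
  1 * 8 = 8
  2 * 2 = 3
  2 * 4 = 8
  2 * 8 = 12
  4 * 2 = 8
  4 * 4 = 6
  4 * 8 = 11
  8 * 2 = 12
  8 * 4 = 11
  8 * 8 = 13
XOR them: 2 XOR 4 XOR 8 XOR 3 XOR 8 XOR 12 XOR 8 XOR 6 XOR 11 XOR 12 XOR 11 XOR 13 = 6.
Result: 15 * 14 = 6 (in Nim).

6


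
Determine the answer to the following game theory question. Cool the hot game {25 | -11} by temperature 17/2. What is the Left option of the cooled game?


Original game: {25 | -11} (a switch {a | b} with a > b).
Cooling by t (for t below the temperature (a - b)/2 = 18) taxes each move by t: {a | b} cooled by t is {a - t | b + t}.
Cooling amount: t = 17/2
Cooled Left option: 25 - 17/2 = 33/2
Cooled Right option: -11 + 17/2 = -5/2
Cooled game: {33/2 | -5/2}
Left option = 33/2

33/2


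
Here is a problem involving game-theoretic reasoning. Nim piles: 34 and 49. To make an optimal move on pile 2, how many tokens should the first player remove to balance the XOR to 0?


Piles: 34 and 49
Current XOR: 34 XOR 49 = 19 (non-zero, so this is an N-position).
To make the XOR zero, we need to find a move that balances the piles.
For pile 2 (size 49): target = 49 XOR 19 = 34
We reduce pile 2 from 49 to 34.
Tokens removed: 49 - 34 = 15
Verification: 34 XOR 34 = 0

15


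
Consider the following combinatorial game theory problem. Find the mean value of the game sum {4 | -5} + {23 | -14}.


G1 = {4 | -5}, G2 = {23 | -14}
Each is a switch {a | b} with numbers a > b; its mean value is (a + b)/2, and mean value is additive over game sums: m(G1 + G2) = m(G1) + m(G2).
Mean of G1 = (4 + (-5))/2 = -1/2 = -1/2
Mean of G2 = (23 + (-14))/2 = 9/2 = 9/2
Mean of G1 + G2 = -1/2 + 9/2 = 4

4


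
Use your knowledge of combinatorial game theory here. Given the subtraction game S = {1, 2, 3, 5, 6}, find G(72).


The subtraction set is S = {1, 2, 3, 5, 6}.
G(k) = mex{ G(k - s) : s in S, s <= k }. We compute iteratively: G(0) = 0.
G(1) = mex({0}) = 1
G(2) = mex({0, 1}) = 2
G(3) = mex({0, 1, 2}) = 3
G(4) = mex({1, 2, 3}) = 0
G(5) = mex({0, 2, 3}) = 1
G(6) = mex({0, 1, 3}) = 2
G(7) = mex({0, 1, 2}) = 3
G(8) = mex({1, 2, 3}) = 0
G(9) = mex({0, 2, 3}) = 1
Observe that G(4)..G(9) = 0, 1, 2, 3, 0, 1 repeats G(0)..G(5) = 0, 1, 2, 3, 0, 1.
For k >= max(S) = 6, G(k) is determined by the previous 6 values G(k-6)..G(k-1); a window of 6 consecutive values has recurred shifted by 4, so by induction G(k + 4) = G(k) for all k >= 0: the sequence is periodic from the start with period 4.
One period: G(0..3) = 0, 1, 2, 3.
72 mod 4 = 0, so G(72) = G(0) = 0.

0


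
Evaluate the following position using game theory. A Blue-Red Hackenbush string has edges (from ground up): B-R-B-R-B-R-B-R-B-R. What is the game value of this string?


Edges (from ground): B-R-B-R-B-R-B-R-B-R
By Berlekamp's sign-expansion rule, a Blue-Red Hackenbush stalk has the value of the surreal number whose sign sequence is the edge sequence with B -> + and R -> -.
Sign sequence: +-+-+-+-+-
Trace the sign expansion in the surreal number tree, starting from 0:
Edge 1: B (sign +) -> bounds (0, +inf), value = 1
Edge 2: R (sign -) -> bounds (0, 1), value = 1/2
Edge 3: B (sign +) -> bounds (1/2, 1), value = 3/4
Edge 4: R (sign -) -> bounds (1/2, 3/4), value = 5/8
Edge 5: B (sign +) -> bounds (5/8, 3/4), value = 11/16
Edge 6: R (sign -) -> bounds (5/8, 11/16), value = 21/32
Edge 7: B (sign +) -> bounds (21/32, 11/16), value = 43/64
Edge 8: R (sign -) -> bounds (21/32, 43/64), value = 85/128
Edge 9: B (sign +) -> bounds (85/128, 43/64), value = 171/256
Edge 10: R (sign -) -> bounds (85/128, 171/256), value = 341/512
Game value = 341/512

341/512


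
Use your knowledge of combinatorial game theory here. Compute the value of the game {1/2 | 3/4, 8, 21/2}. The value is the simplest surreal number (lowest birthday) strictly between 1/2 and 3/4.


Left options: {1/2}, max = 1/2
Right options: {3/4, 8, 21/2}, min = 3/4
All options are numbers and max(Left) < min(Right), so by the simplicity theorem the value is the simplest (earliest-born) number strictly between 1/2 and 3/4.
No integer lies strictly between 1/2 and 3/4, so the value is the dyadic rational m/2^k in the interval with the smallest k (then m odd); search k = 1, 2, ...:
Denominator 2: no odd multiple of 1/2 lies strictly between 1/2 and 3/4.
Denominator 4: no odd multiple of 1/4 lies strictly between 1/2 and 3/4.
Denominator 8: 5/8 lies strictly between 1/2 and 3/4 -- found.
The simplest number in the interval is 5/8.
Game value = 5/8

5/8


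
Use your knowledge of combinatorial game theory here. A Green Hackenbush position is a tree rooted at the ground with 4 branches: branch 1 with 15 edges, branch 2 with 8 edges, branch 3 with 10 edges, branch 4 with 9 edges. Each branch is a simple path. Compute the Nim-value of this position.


The tree has 4 branches from the ground vertex.
In Green Hackenbush, the Nim-value of a simple path of length k is k.
Branch 1: length 15, Nim-value = 15
Branch 2: length 8, Nim-value = 8
Branch 3: length 10, Nim-value = 10
Branch 4: length 9, Nim-value = 9
Total Nim-value = XOR of all branch values:
0 XOR 15 = 15
15 XOR 8 = 7
7 XOR 10 = 13
13 XOR 9 = 4
Nim-value of the tree = 4

4


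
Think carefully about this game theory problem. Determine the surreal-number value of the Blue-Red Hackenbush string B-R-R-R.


Edges (from ground): B-R-R-R
By Berlekamp's sign-expansion rule, a Blue-Red Hackenbush stalk has the value of the surreal number whose sign sequence is the edge sequence with B -> + and R -> -.
Sign sequence: +---
Trace the sign expansion in the surreal number tree, starting from 0:
Edge 1: B (sign +) -> bounds (0, +inf), value = 1
Edge 2: R (sign -) -> bounds (0, 1), value = 1/2
Edge 3: R (sign -) -> bounds (0, 1/2), value = 1/4
Edge 4: R (sign -) -> bounds (0, 1/4), value = 1/8
Game value = 1/8

1/8


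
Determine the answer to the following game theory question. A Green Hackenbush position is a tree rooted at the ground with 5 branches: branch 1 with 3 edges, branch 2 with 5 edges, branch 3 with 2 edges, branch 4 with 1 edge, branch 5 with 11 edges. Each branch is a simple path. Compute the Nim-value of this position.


The tree has 5 branches from the ground vertex.
In Green Hackenbush, the Nim-value of a simple path of length k is k.
Branch 1: length 3, Nim-value = 3
Branch 2: length 5, Nim-value = 5
Branch 3: length 2, Nim-value = 2
Branch 4: length 1, Nim-value = 1
Branch 5: length 11, Nim-value = 11
Total Nim-value = XOR of all branch values:
0 XOR 3 = 3
3 XOR 5 = 6
6 XOR 2 = 4
4 XOR 1 = 5
5 XOR 11 = 14
Nim-value of the tree = 14

14


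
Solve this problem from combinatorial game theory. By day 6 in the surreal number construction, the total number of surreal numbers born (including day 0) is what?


Day 0: {|} = 0 is born. Count = 1.
Day n: the number of surreal numbers born by day n is 2^(n+1) - 1.
By day 0: 2^1 - 1 = 1
By day 1: 2^2 - 1 = 3
By day 2: 2^3 - 1 = 7
By day 3: 2^4 - 1 = 15
By day 4: 2^5 - 1 = 31
By day 5: 2^6 - 1 = 63
By day 6: 2^7 - 1 = 127
By day 6: 127 surreal numbers.

127


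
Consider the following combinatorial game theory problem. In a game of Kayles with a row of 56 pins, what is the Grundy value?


Kayles: a move removes 1 or 2 adjacent pins from a contiguous row.
Removing pins from a row of k leaves two independent rows (a, b) with a + b = k - 1 (one pin) or a + b = k - 2 (two pins); an end removal gives a = 0.
By Sprague-Grundy, G(k) = mex{ G(a) XOR G(b) } over all these splits. G(0) = 0.
G(1): splits (0,0):0^0=0 -> mex({0}) = 1
G(2): splits (0,1):0^1=1 (0,0):0^0=0 -> mex({0, 1}) = 2
G(3): splits (0,2):0^2=2 (1,1):1^1=0 (0,1):0^1=1 -> mex({0, 1, 2}) = 3
G(4): splits (0,3):0^3=3 (1,2):1^2=3 (0,2):0^2=2 (1,1):1^1=0 -> mex({0, 2, 3}) = 1
G(5): splits (0,4):0^1=1 (1,3):1^3=2 (2,2):2^2=0 (0,3):0^3=3 (1,2):1^2=3 -> mex({0, 1, 2, 3}) = 4
G(6) = mex({0, 1, 2, 4}) = 3
G(7) = mex({0, 1, 3, 4, 5}) = 2
G(8) = mex({0, 2, 3, 5, 6}) = 1
G(9) = mex({0, 1, 2, 3, 6, 7}) = 4
G(10) = mex({0, 1, 3, 4, 5, 7}) = 2
G(11) = mex({0, 1, 2, 3, 4, 5}) = 6
G(12) = mex({0, 1, 2, 3, 5, 6, 7}) = 4
G(13) = mex({0, 2, 3, 4, 6, 7}) = 1
G(14) = mex({0, 1, 4, 5, 6, 7}) = 2
G(15) = mex({0, 1, 2, 3, 4, 5, 6}) = 7
G(16) = mex({0, 2, 3, 5, 6, 7}) = 1
G(17) = mex({0, 1, 2, 3, 5, 6, 7}) = 4
G(18) = mex({0, 1, 2, 4, 5, 6}) = 3
G(19) = mex({0, 1, 3, 4, 5, 7}) = 2
G(20) = mex({0, 2, 3, 4, 5, 6, 7}) = 1
G(21) = mex({0, 1, 2, 3, 5, 6, 7}) = 4
G(22) = mex({0, 1, 2, 3, 4, 5, 7}) = 6
G(23) = mex({0, 1, 2, 3, 4, 5, 6}) = 7
G(24) = mex({0, 1, 2, 3, 5, 6, 7}) = 4
G(25) = mex({0, 2, 3, 4, 6, 7}) = 1
G(26) = mex({0, 1, 3, 4, 5, 6, 7}) = 2
G(27) = mex({0, 1, 2, 3, 4, 5, 6, 7}) = 8
G(28) = mex({0, 1, 2, 3, 4, 6, 7, 8}) = 5
G(29) = mex({0, 1, 2, 3, 5, 6, 7, 8, 9}) = 4
G(30) = mex({0, 1, 2, 3, 4, 5, 6, 9, 10}) = 7
G(31) = mex({0, 1, 3, 4, 5, 7, 10, 11}) = 2
G(32) = mex({0, 2, 3, 4, 5, 6, 7, 9, 11}) = 1
G(33) = mex({0, 1, 2, 3, 4, 5, 6, 7, 9, 12}) = 8
G(34) = mex({0, 1, 2, 3, 4, 5, 7, 8, 11, 12}) = 6
G(35) = mex({0, 1, 2, 3, 4, 5, 6, 8, 9, 10, 11}) = 7
G(36) = mex({0, 1, 2, 3, 5, 6, 7, 9, 10}) = 4
G(37) = mex({0, 2, 3, 4, 6, 7, 9, 10, 11, 12}) = 1
G(38) = mex({0, 1, 3, 4, 5, 6, 7, 9, 10, 11, 12}) = 2
G(39) = mex({0, 1, 2, 4, 5, 6, 7, 9, 10, 12, 14}) = 3
G(40) = mex({0, 2, 3, 4, 6, 7, 11, 12, 14}) = 1
G(41) = mex({0, 1, 2, 3, 5, 6, 7, 9, 10, 11, 12}) = 4
G(42) = mex({0, 1, 2, 3, 4, 5, 6, 9, 10}) = 7
G(43) = mex({0, 1, 3, 4, 5, 7, 9, 10, 12, 15}) = 2
G(44) = mex({0, 2, 3, 4, 5, 6, 7, 9, 10, 12, 15}) = 1
G(45) = mex({0, 1, 2, 3, 4, 5, 6, 7, 9, 10, 12, 14}) = 8
G(46) = mex({0, 1, 3, 4, 5, 7, 8, 11, 12, 14}) = 2
G(47) = mex({0, 1, 2, 3, 4, 5, 6, 8, 9, 10, 11, 12}) = 7
G(48) = mex({0, 1, 2, 3, 5, 6, 7, 9, 10}) = 4
G(49) = mex({0, 2, 3, 4, 6, 7, 9, 10, 11, 12, 15}) = 1
G(50) = mex({0, 1, 4, 5, 6, 7, 9, 11, 12, 14, 15}) = 2
G(51) = mex({0, 1, 2, 3, 4, 5, 6, 7, 9, 12, 14, 15}) = 8
G(52) = mex({0, 2, 3, 4, 5, 6, 7, 8, 11, 12, 15}) = 1
G(53) = mex({0, 1, 2, 3, 5, 6, 7, 8, 9, 10, 11, 12}) = 4
G(54) = mex({0, 1, 2, 3, 4, 5, 6, 9, 10}) = 7
G(55) = mex({0, 1, 3, 4, 5, 7, 9, 10, 11, 12}) = 2
G(56) = mex({0, 2, 3, 4, 5, 6, 7, 9, 10, 11, 12, 13, 14}) = 1
Therefore G(56) = 1.

1


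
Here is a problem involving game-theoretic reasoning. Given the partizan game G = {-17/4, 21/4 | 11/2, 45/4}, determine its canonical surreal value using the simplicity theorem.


Left options: {-17/4, 21/4}, max = 21/4
Right options: {11/2, 45/4}, min = 11/2
All options are numbers and max(Left) < min(Right), so by the simplicity theorem the value is the simplest (earliest-born) number strictly between 21/4 and 11/2.
No integer lies strictly between 21/4 and 11/2, so the value is the dyadic rational m/2^k in the interval with the smallest k (then m odd); search k = 1, 2, ...:
Denominator 2: no odd multiple of 1/2 lies strictly between 21/4 and 11/2.
Denominator 4: no odd multiple of 1/4 lies strictly between 21/4 and 11/2.
Denominator 8: 43/8 lies strictly between 21/4 and 11/2 -- found.
The simplest number in the interval is 43/8.
Game value = 43/8

43/8


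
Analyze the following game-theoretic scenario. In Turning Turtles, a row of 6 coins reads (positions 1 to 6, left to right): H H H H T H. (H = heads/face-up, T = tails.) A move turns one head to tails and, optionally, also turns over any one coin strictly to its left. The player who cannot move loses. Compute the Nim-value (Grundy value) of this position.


Coins: H H H H T H
Key fact: a single head at position k behaves exactly like a Nim heap of size k (turning it to T and optionally flipping a coin at j < k corresponds to moving the heap from k to j, or to 0), and heads combine as a disjunctive sum (two heads at the same place would cancel, matching j XOR j = 0). So the Nim-value is the XOR of the 1-indexed positions of the heads.
Face-up positions (1-indexed): [1, 2, 3, 4, 6]
XOR 0 with 1: 0 XOR 1 = 1
XOR 1 with 2: 1 XOR 2 = 3
XOR 3 with 3: 3 XOR 3 = 0
XOR 0 with 4: 0 XOR 4 = 4
XOR 4 with 6: 4 XOR 6 = 2
Nim-value = 2

2


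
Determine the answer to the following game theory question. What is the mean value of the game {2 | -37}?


Game = {2 | -37}, a switch {a | b} with numbers a > b.
Its thermograph has left wall a - t and right wall b + t, which meet at t = (a - b)/2, where both equal (a + b)/2. So the mast (mean value) is at (a + b)/2.
Mean = (2 + (-37))/2 = -35/2 = -35/2

-35/2


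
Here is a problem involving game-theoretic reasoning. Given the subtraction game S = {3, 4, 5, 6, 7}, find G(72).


The subtraction set is S = {3, 4, 5, 6, 7}.
G(k) = mex{ G(k - s) : s in S, s <= k }. We compute iteratively: G(0) = 0.
G(1) = mex({}) = 0
G(2) = mex({}) = 0
G(3) = mex({0}) = 1
G(4) = mex({0}) = 1
G(5) = mex({0}) = 1
G(6) = mex({0, 1}) = 2
G(7) = mex({0, 1}) = 2
G(8) = mex({0, 1}) = 2
G(9) = mex({0, 1, 2}) = 3
G(10) = mex({1, 2}) = 0
G(11) = mex({1, 2}) = 0
G(12) = mex({1, 2, 3}) = 0
G(13) = mex({0, 2, 3}) = 1
G(14) = mex({0, 2, 3}) = 1
G(15) = mex({0, 2, 3}) = 1
G(16) = mex({0, 1, 3}) = 2
Observe that G(10)..G(16) = 0, 0, 0, 1, 1, 1, 2 repeats G(0)..G(6) = 0, 0, 0, 1, 1, 1, 2.
For k >= max(S) = 7, G(k) is determined by the previous 7 values G(k-7)..G(k-1); a window of 7 consecutive values has recurred shifted by 10, so by induction G(k + 10) = G(k) for all k >= 0: the sequence is periodic from the start with period 10.
One period: G(0..9) = 0, 0, 0, 1, 1, 1, 2, 2, 2, 3.
72 mod 10 = 2, so G(72) = G(2) = 0.

0


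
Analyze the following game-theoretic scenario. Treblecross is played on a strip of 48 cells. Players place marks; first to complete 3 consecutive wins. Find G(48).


Treblecross: place X on empty cells; 3-in-a-row wins.
Playing within two cells of an existing X lets the opponent win at once, so sensible play treats the cells i-2..i+2 around each X as dead. The player left with no safe cell loses, so this is a normal-play take-away game on strips of safe cells.
Placing X at cell i (0-indexed) of a strip of k safe cells leaves independent strips of sizes max(0, i-2) and max(0, k-i-3). Hence G(k) = mex{ G(max(0,i-2)) XOR G(max(0,k-i-3)) : 0 <= i < k }, with G(0) = 0.
G(1): splits (0,0):0^0=0 -> mex({0}) = 1
G(2): splits (0,0):0^0=0 -> mex({0}) = 1
G(3): splits (0,0):0^0=0 -> mex({0}) = 1
G(4): splits (0,1):0^1=1 (0,0):0^0=0 -> mex({0, 1}) = 2
G(5): splits (0,2):0^1=1 (0,1):0^1=1 (0,0):0^0=0 -> mex({0, 1}) = 2
G(6) = mex({1}) = 0
G(7) = mex({0, 1, 2}) = 3
G(8) = mex({0, 1, 2}) = 3
G(9) = mex({0, 2}) = 1
G(10) = mex({0, 2, 3}) = 1
G(11) = mex({0, 3}) = 1
G(12) = mex({1, 3}) = 0
G(13) = mex({0, 1, 2, 3}) = 4
G(14) = mex({0, 1, 2}) = 3
G(15) = mex({0, 1, 2}) = 3
G(16) = mex({0, 1, 2, 4}) = 3
G(17) = mex({0, 1, 3, 4}) = 2
G(18) = mex({0, 1, 3, 4}) = 2
G(19) = mex({0, 1, 3, 5}) = 2
G(20) = mex({0, 1, 2, 3, 5}) = 4
G(21) = mex({0, 1, 2, 3, 5}) = 4
G(22) = mex({1, 2, 6}) = 0
G(23) = mex({0, 1, 2, 3, 4, 6}) = 5
G(24) = mex({0, 1, 2, 3, 4}) = 5
G(25) = mex({0, 1, 3, 4, 7}) = 2
G(26) = mex({0, 1, 3, 4, 5, 7}) = 2
G(27) = mex({0, 1, 3, 5}) = 2
G(28) = mex({0, 1, 2, 5}) = 3
G(29) = mex({0, 1, 2, 4, 5, 6}) = 3
G(30) = mex({1, 2, 4, 6}) = 0
G(31) = mex({0, 1, 2, 3, 4, 6}) = 5
G(32) = mex({1, 2, 3, 4, 7}) = 0
G(33) = mex({0, 3, 7}) = 1
G(34) = mex({0, 2, 3, 5, 7}) = 1
G(35) = mex({0, 2, 3, 5, 6}) = 1
G(36) = mex({0, 1, 2, 5, 6}) = 3
G(37) = mex({0, 1, 2, 4, 5, 6}) = 3
G(38) = mex({0, 1, 2, 4}) = 3
G(39) = mex({0, 1, 2, 3, 4, 7}) = 5
G(40) = mex({0, 1, 2, 3, 4, 5, 7}) = 6
G(41) = mex({0, 1, 2, 3, 5, 7}) = 4
G(42) = mex({0, 1, 2, 3, 5, 6, 7}) = 4
G(43) = mex({0, 2, 3, 5, 6}) = 1
G(44) = mex({1, 2, 3, 4, 5, 6}) = 0
G(45) = mex({0, 1, 2, 3, 4, 6, 7}) = 5
G(46) = mex({0, 1, 2, 3, 4, 7}) = 5
G(47) = mex({0, 1, 2, 3, 4, 5, 7}) = 6
G(48) = mex({0, 1, 2, 3, 4, 5, 7}) = 6
Therefore G(48) = 6.

6


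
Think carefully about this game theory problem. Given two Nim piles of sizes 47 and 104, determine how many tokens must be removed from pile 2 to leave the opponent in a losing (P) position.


Piles: 47 and 104
Current XOR: 47 XOR 104 = 71 (non-zero, so this is an N-position).
To make the XOR zero, we need to find a move that balances the piles.
For pile 2 (size 104): target = 104 XOR 71 = 47
We reduce pile 2 from 104 to 47.
Tokens removed: 104 - 47 = 57
Verification: 47 XOR 47 = 0

57


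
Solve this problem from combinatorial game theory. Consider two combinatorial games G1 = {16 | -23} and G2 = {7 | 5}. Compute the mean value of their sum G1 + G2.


G1 = {16 | -23}, G2 = {7 | 5}
Each is a switch {a | b} with numbers a > b; its mean value is (a + b)/2, and mean value is additive over game sums: m(G1 + G2) = m(G1) + m(G2).
Mean of G1 = (16 + (-23))/2 = -7/2 = -7/2
Mean of G2 = (7 + (5))/2 = 12/2 = 6
Mean of G1 + G2 = -7/2 + 6 = 5/2

5/2


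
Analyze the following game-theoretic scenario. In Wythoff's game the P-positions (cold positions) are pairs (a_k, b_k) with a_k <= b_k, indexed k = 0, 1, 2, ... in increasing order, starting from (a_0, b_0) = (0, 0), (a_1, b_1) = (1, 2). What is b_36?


By Wythoff's theorem, a_k = floor(k * phi) and b_k = floor(k * phi^2) = a_k + k, where phi = (1 + sqrt(5))/2 is the golden ratio.
phi = (1 + sqrt(5))/2 = 1.618034
phi^2 = phi + 1 = 2.618034
k = 36
k * phi^2 = 36 * 2.618034 = 94.249224
b_36 = floor(k * phi^2) = 94 (check: a_36 + k = 58 + 36 = 94)

94


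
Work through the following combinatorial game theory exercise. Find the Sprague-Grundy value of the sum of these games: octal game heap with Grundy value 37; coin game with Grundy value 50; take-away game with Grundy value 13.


By the Sprague-Grundy theorem, the Grundy value of a sum of games is the XOR of individual Grundy values.
octal game heap: Grundy value = 37. Running XOR: 0 XOR 37 = 37
coin game: Grundy value = 50. Running XOR: 37 XOR 50 = 23
take-away game: Grundy value = 13. Running XOR: 23 XOR 13 = 26
The combined Grundy value is 26.

26


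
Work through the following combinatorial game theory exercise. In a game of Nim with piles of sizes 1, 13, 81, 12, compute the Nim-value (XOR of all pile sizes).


We need the XOR (exclusive or) of all pile sizes.
After XOR-ing pile 1 (size 1): 0 XOR 1 = 1
After XOR-ing pile 2 (size 13): 1 XOR 13 = 12
After XOR-ing pile 3 (size 81): 12 XOR 81 = 93
After XOR-ing pile 4 (size 12): 93 XOR 12 = 81
The Nim-value of this position is 81.

81


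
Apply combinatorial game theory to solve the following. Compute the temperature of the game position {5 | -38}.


The game is {5 | -38}, a switch {a | b} with numbers a > b.
Cooling {a | b} by t gives {a - t | b + t}, which stops being hot when a - t = b + t, i.e. at t = (a - b)/2. So the temperature of a switch is (a - b)/2.
Temperature = (Left option - Right option) / 2
= (5 - (-38)) / 2
= 43 / 2
= 43/2

43/2


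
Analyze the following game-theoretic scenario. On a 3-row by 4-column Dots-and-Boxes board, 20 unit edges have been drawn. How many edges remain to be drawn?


Grid: 3 x 4 boxes, i.e. 4 rows and 5 columns of dots.
Horizontal edges: (rows + 1) * cols = 4 * 4 = 16
Vertical edges: rows * (cols + 1) = 3 * 5 = 15
Total edges: 16 + 15 = 31
Edges drawn: 20
Remaining: 31 - 20 = 11

11


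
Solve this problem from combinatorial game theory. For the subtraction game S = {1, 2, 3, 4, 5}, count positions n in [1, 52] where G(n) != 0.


Subtraction set S = {1, 2, 3, 4, 5}, so G(n) = n mod 6.
G(n) = 0 when n is a multiple of 6.
Multiples of 6 in [1, 52]: 8
N-positions (nonzero Grundy) = 52 - 8 = 44

44


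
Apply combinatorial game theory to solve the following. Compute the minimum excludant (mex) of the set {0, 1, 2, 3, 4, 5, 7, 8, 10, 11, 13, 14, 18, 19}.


Set = {0, 1, 2, 3, 4, 5, 7, 8, 10, 11, 13, 14, 18, 19}
0 is in the set.
1 is in the set.
2 is in the set.
3 is in the set.
4 is in the set.
5 is in the set.
6 is NOT in the set. This is the mex.
mex = 6

6


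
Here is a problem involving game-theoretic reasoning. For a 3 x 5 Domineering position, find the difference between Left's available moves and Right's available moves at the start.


Board is 3 x 5 (rows x cols).
Left (vertical) placements: (rows-1) * cols = 2 * 5 = 10
Right (horizontal) placements: rows * (cols-1) = 3 * 4 = 12
Advantage = Left - Right = 10 - 12 = -2

-2


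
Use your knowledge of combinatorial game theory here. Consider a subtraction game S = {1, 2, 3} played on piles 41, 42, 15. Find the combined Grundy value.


Subtraction set: {1, 2, 3}
For this subtraction set, G(n) = n mod 4 (period = max + 1 = 4).
Pile 1 (size 41): G(41) = 41 mod 4 = 1
Pile 2 (size 42): G(42) = 42 mod 4 = 2
Pile 3 (size 15): G(15) = 15 mod 4 = 3
Total Grundy value = XOR of all: 1 XOR 2 XOR 3 = 0

0


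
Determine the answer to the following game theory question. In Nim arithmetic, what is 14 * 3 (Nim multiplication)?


Nim multiplication is bilinear over XOR: (u XOR v) * w = (u*w) XOR (v*w).
So we split each operand into its bit components and XOR the pairwise Nim products.
14 = 2 + 4 + 8 (as XOR of powers of 2).
3 = 1 + 2 (as XOR of powers of 2).
Using the standard Nim-product table on single bits:
  2*2 = 3,   2*4 = 8,   2*8 = 12,
  4*4 = 6,   4*8 = 11,  8*8 = 13,
and  1*x = x (identity), k*l = l*k (commutative).
Pairwise Nim products:
  2 * 1 = 2
  2 * 2 = 3
  4 * 1 = 4
  4 * 2 = 8
  8 * 1 = 8
  8 * 2 = 12
XOR them: 2 XOR 3 XOR 4 XOR 8 XOR 8 XOR 12 = 9.
Result: 14 * 3 = 9 (in Nim).

9


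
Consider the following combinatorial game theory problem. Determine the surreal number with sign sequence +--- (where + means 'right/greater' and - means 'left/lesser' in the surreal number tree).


Sign expansion: +---
Rule: track bounds (lo, hi), initially (-inf, +inf). On '+', the current value becomes lo and we move to the simplest number in (value, hi): value + 1 if hi = +inf, otherwise the midpoint (value + hi)/2. On '-', the current value becomes hi and we move to value - 1 if lo = -inf, otherwise the midpoint (lo + value)/2.
Start at 0.
Step 1: sign = +, move right. Bounds: (0, +inf). Value = 1
Step 2: sign = -, move left. Bounds: (0, 1). Value = 1/2
Step 3: sign = -, move left. Bounds: (0, 1/2). Value = 1/4
Step 4: sign = -, move left. Bounds: (0, 1/4). Value = 1/8
The surreal number with sign expansion +--- is 1/8.

1/8


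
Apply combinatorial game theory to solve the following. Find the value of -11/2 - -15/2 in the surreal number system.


x = -11/2, y = -15/2
Converting to common denominator: 2
x = -11/2, y = -15/2
x - y = -11/2 - -15/2 = 2

2


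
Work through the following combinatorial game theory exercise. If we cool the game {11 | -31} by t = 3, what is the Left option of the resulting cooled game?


Original game: {11 | -31} (a switch {a | b} with a > b).
Cooling by t (for t below the temperature (a - b)/2 = 21) taxes each move by t: {a | b} cooled by t is {a - t | b + t}.
Cooling amount: t = 3
Cooled Left option: 11 - 3 = 8
Cooled Right option: -31 + 3 = -28
Cooled game: {8 | -28}
Left option = 8

8


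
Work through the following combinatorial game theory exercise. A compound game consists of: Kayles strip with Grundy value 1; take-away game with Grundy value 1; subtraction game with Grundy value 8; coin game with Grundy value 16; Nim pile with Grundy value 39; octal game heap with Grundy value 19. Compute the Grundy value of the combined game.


By the Sprague-Grundy theorem, the Grundy value of a sum of games is the XOR of individual Grundy values.
Kayles strip: Grundy value = 1. Running XOR: 0 XOR 1 = 1
take-away game: Grundy value = 1. Running XOR: 1 XOR 1 = 0
subtraction game: Grundy value = 8. Running XOR: 0 XOR 8 = 8
coin game: Grundy value = 16. Running XOR: 8 XOR 16 = 24
Nim pile: Grundy value = 39. Running XOR: 24 XOR 39 = 63
octal game heap: Grundy value = 19. Running XOR: 63 XOR 19 = 44
The combined Grundy value is 44.

44


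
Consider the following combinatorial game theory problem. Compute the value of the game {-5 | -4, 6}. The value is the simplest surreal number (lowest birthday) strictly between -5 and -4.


Left options: {-5}, max = -5
Right options: {-4, 6}, min = -4
All options are numbers and max(Left) < min(Right), so by the simplicity theorem the value is the simplest (earliest-born) number strictly between -5 and -4.
No integer lies strictly between -5 and -4, so the value is the dyadic rational m/2^k in the interval with the smallest k (then m odd); search k = 1, 2, ...:
Denominator 2: -9/2 lies strictly between -5 and -4 -- found.
The simplest number in the interval is -9/2.
Game value = -9/2

-9/2


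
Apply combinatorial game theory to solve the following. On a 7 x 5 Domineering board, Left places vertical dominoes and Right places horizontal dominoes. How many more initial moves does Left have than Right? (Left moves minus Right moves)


Board is 7 x 5 (rows x cols).
Left (vertical) placements: (rows-1) * cols = 6 * 5 = 30
Right (horizontal) placements: rows * (cols-1) = 7 * 4 = 28
Advantage = Left - Right = 30 - 28 = 2

2


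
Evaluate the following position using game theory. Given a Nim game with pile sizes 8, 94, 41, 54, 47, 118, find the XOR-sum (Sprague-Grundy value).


We need the XOR (exclusive or) of all pile sizes.
After XOR-ing pile 1 (size 8): 0 XOR 8 = 8
After XOR-ing pile 2 (size 94): 8 XOR 94 = 86
After XOR-ing pile 3 (size 41): 86 XOR 41 = 127
After XOR-ing pile 4 (size 54): 127 XOR 54 = 73
After XOR-ing pile 5 (size 47): 73 XOR 47 = 102
After XOR-ing pile 6 (size 118): 102 XOR 118 = 16
The Nim-value of this position is 16.

16


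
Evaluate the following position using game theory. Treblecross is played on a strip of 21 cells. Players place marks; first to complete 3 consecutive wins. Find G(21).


Treblecross: place X on empty cells; 3-in-a-row wins.
Playing within two cells of an existing X lets the opponent win at once, so sensible play treats the cells i-2..i+2 around each X as dead. The player left with no safe cell loses, so this is a normal-play take-away game on strips of safe cells.
Placing X at cell i (0-indexed) of a strip of k safe cells leaves independent strips of sizes max(0, i-2) and max(0, k-i-3). Hence G(k) = mex{ G(max(0,i-2)) XOR G(max(0,k-i-3)) : 0 <= i < k }, with G(0) = 0.
G(1): splits (0,0):0^0=0 -> mex({0}) = 1
G(2): splits (0,0):0^0=0 -> mex({0}) = 1
G(3): splits (0,0):0^0=0 -> mex({0}) = 1
G(4): splits (0,1):0^1=1 (0,0):0^0=0 -> mex({0, 1}) = 2
G(5): splits (0,2):0^1=1 (0,1):0^1=1 (0,0):0^0=0 -> mex({0, 1}) = 2
G(6) = mex({1}) = 0
G(7) = mex({0, 1, 2}) = 3
G(8) = mex({0, 1, 2}) = 3
G(9) = mex({0, 2}) = 1
G(10) = mex({0, 2, 3}) = 1
G(11) = mex({0, 3}) = 1
G(12) = mex({1, 3}) = 0
G(13) = mex({0, 1, 2, 3}) = 4
G(14) = mex({0, 1, 2}) = 3
G(15) = mex({0, 1, 2}) = 3
G(16) = mex({0, 1, 2, 4}) = 3
G(17) = mex({0, 1, 3, 4}) = 2
G(18) = mex({0, 1, 3, 4}) = 2
G(19) = mex({0, 1, 3, 5}) = 2
G(20) = mex({0, 1, 2, 3, 5}) = 4
G(21) = mex({0, 1, 2, 3, 5}) = 4
Therefore G(21) = 4.

4


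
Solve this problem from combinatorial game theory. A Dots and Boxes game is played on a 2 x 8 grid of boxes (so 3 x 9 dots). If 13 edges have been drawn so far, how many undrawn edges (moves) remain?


Grid: 2 x 8 boxes, i.e. 3 rows and 9 columns of dots.
Horizontal edges: (rows + 1) * cols = 3 * 8 = 24
Vertical edges: rows * (cols + 1) = 2 * 9 = 18
Total edges: 24 + 18 = 42
Edges drawn: 13
Remaining: 42 - 13 = 29

29


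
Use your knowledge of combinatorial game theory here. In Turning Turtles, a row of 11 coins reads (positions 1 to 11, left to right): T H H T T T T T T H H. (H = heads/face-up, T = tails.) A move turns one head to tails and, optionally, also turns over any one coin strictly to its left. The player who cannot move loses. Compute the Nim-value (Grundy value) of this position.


Coins: T H H T T T T T T H H
Key fact: a single head at position k behaves exactly like a Nim heap of size k (turning it to T and optionally flipping a coin at j < k corresponds to moving the heap from k to j, or to 0), and heads combine as a disjunctive sum (two heads at the same place would cancel, matching j XOR j = 0). So the Nim-value is the XOR of the 1-indexed positions of the heads.
Face-up positions (1-indexed): [2, 3, 10, 11]
XOR 0 with 2: 0 XOR 2 = 2
XOR 2 with 3: 2 XOR 3 = 1
XOR 1 with 10: 1 XOR 10 = 11
XOR 11 with 11: 11 XOR 11 = 0
Nim-value = 0

0


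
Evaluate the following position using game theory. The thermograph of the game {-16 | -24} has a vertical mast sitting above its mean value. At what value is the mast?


Game = {-16 | -24}, a switch {a | b} with numbers a > b.
Its thermograph has left wall a - t and right wall b + t, which meet at t = (a - b)/2, where both equal (a + b)/2. So the mast (mean value) is at (a + b)/2.
Mean = (-16 + (-24))/2 = -40/2 = -20

-20


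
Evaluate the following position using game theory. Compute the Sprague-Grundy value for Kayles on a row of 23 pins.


Kayles: a move removes 1 or 2 adjacent pins from a contiguous row.
Removing pins from a row of k leaves two independent rows (a, b) with a + b = k - 1 (one pin) or a + b = k - 2 (two pins); an end removal gives a = 0.
By Sprague-Grundy, G(k) = mex{ G(a) XOR G(b) } over all these splits. G(0) = 0.
G(1): splits (0,0):0^0=0 -> mex({0}) = 1
G(2): splits (0,1):0^1=1 (0,0):0^0=0 -> mex({0, 1}) = 2
G(3): splits (0,2):0^2=2 (1,1):1^1=0 (0,1):0^1=1 -> mex({0, 1, 2}) = 3
G(4): splits (0,3):0^3=3 (1,2):1^2=3 (0,2):0^2=2 (1,1):1^1=0 -> mex({0, 2, 3}) = 1
G(5): splits (0,4):0^1=1 (1,3):1^3=2 (2,2):2^2=0 (0,3):0^3=3 (1,2):1^2=3 -> mex({0, 1, 2, 3}) = 4
G(6) = mex({0, 1, 2, 4}) = 3
G(7) = mex({0, 1, 3, 4, 5}) = 2
G(8) = mex({0, 2, 3, 5, 6}) = 1
G(9) = mex({0, 1, 2, 3, 6, 7}) = 4
G(10) = mex({0, 1, 3, 4, 5, 7}) = 2
G(11) = mex({0, 1, 2, 3, 4, 5}) = 6
G(12) = mex({0, 1, 2, 3, 5, 6, 7}) = 4
G(13) = mex({0, 2, 3, 4, 6, 7}) = 1
G(14) = mex({0, 1, 4, 5, 6, 7}) = 2
G(15) = mex({0, 1, 2, 3, 4, 5, 6}) = 7
G(16) = mex({0, 2, 3, 5, 6, 7}) = 1
G(17) = mex({0, 1, 2, 3, 5, 6, 7}) = 4
G(18) = mex({0, 1, 2, 4, 5, 6}) = 3
G(19) = mex({0, 1, 3, 4, 5, 7}) = 2
G(20) = mex({0, 2, 3, 4, 5, 6, 7}) = 1
G(21) = mex({0, 1, 2, 3, 5, 6, 7}) = 4
G(22) = mex({0, 1, 2, 3, 4, 5, 7}) = 6
G(23) = mex({0, 1, 2, 3, 4, 5, 6}) = 7
Therefore G(23) = 7.

7


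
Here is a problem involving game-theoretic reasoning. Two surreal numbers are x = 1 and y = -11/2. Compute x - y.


x = 1, y = -11/2
Converting to common denominator: 2
x = 2/2, y = -11/2
x - y = 1 - -11/2 = 13/2

13/2


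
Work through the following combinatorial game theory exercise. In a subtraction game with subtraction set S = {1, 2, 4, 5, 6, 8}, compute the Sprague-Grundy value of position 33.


The subtraction set is S = {1, 2, 4, 5, 6, 8}.
G(k) = mex{ G(k - s) : s in S, s <= k }. We compute iteratively: G(0) = 0.
G(1) = mex({0}) = 1
G(2) = mex({0, 1}) = 2
G(3) = mex({1, 2}) = 0
G(4) = mex({0, 2}) = 1
G(5) = mex({0, 1}) = 2
G(6) = mex({0, 1, 2}) = 3
G(7) = mex({0, 1, 2, 3}) = 4
G(8) = mex({0, 1, 2, 3, 4}) = 5
G(9) = mex({0, 1, 2, 4, 5}) = 3
G(10) = mex({1, 2, 3, 5}) = 0
G(11) = mex({0, 2, 3, 4}) = 1
G(12) = mex({0, 1, 3, 4, 5}) = 2
G(13) = mex({1, 2, 3, 4, 5}) = 0
G(14) = mex({0, 2, 3, 5}) = 1
G(15) = mex({0, 1, 3, 4}) = 2
G(16) = mex({0, 1, 2, 5}) = 3
G(17) = mex({0, 1, 2, 3}) = 4
Observe that G(10)..G(17) = 0, 1, 2, 0, 1, 2, 3, 4 repeats G(0)..G(7) = 0, 1, 2, 0, 1, 2, 3, 4.
For k >= max(S) = 8, G(k) is determined by the previous 8 values G(k-8)..G(k-1); a window of 8 consecutive values has recurred shifted by 10, so by induction G(k + 10) = G(k) for all k >= 0: the sequence is periodic from the start with period 10.
One period: G(0..9) = 0, 1, 2, 0, 1, 2, 3, 4, 5, 3.
33 mod 10 = 3, so G(33) = G(3) = 0.

0


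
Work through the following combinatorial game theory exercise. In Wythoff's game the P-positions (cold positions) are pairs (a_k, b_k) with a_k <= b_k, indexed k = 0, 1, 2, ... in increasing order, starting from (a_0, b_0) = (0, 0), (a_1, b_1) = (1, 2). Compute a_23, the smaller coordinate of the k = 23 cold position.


By Wythoff's theorem, a_k = floor(k * phi) and b_k = floor(k * phi^2) = a_k + k, where phi = (1 + sqrt(5))/2 is the golden ratio.
phi = (1 + sqrt(5))/2 = 1.618034
k = 23
k * phi = 23 * 1.618034 = 37.214782
a_23 = floor(k * phi) = 37

37


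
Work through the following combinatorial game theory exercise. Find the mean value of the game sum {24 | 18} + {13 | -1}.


G1 = {24 | 18}, G2 = {13 | -1}
Each is a switch {a | b} with numbers a > b; its mean value is (a + b)/2, and mean value is additive over game sums: m(G1 + G2) = m(G1) + m(G2).
Mean of G1 = (24 + (18))/2 = 42/2 = 21
Mean of G2 = (13 + (-1))/2 = 12/2 = 6
Mean of G1 + G2 = 21 + 6 = 27

27


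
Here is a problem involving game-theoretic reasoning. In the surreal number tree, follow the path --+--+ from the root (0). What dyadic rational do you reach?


Sign expansion: --+--+
Rule: track bounds (lo, hi), initially (-inf, +inf). On '+', the current value becomes lo and we move to the simplest number in (value, hi): value + 1 if hi = +inf, otherwise the midpoint (value + hi)/2. On '-', the current value becomes hi and we move to value - 1 if lo = -inf, otherwise the midpoint (lo + value)/2.
Start at 0.
Step 1: sign = -, move left. Bounds: (-inf, 0). Value = -1
Step 2: sign = -, move left. Bounds: (-inf, -1). Value = -2
Step 3: sign = +, move right. Bounds: (-2, -1). Value = -3/2
Step 4: sign = -, move left. Bounds: (-2, -3/2). Value = -7/4
Step 5: sign = -, move left. Bounds: (-2, -7/4). Value = -15/8
Step 6: sign = +, move right. Bounds: (-15/8, -7/4). Value = -29/16
The surreal number with sign expansion --+--+ is -29/16.

-29/16


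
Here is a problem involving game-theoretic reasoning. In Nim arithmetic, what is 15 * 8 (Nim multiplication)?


Nim multiplication is bilinear over XOR: (u XOR v) * w = (u*w) XOR (v*w).
So we split each operand into its bit components and XOR the pairwise Nim products.
15 = 1 + 2 + 4 + 8 (as XOR of powers of 2).
8 = 8 (as XOR of powers of 2).
Using the standard Nim-product table on single bits:
  2*2 = 3,   2*4 = 8,   2*8 = 12,
  4*4 = 6,   4*8 = 11,  8*8 = 13,
and  1*x = x (identity), k*l = l*k (commutative).
Pairwise Nim products:
  1 * 8 = 8
  2 * 8 = 12
  4 * 8 = 11
  8 * 8 = 13
XOR them: 8 XOR 12 XOR 11 XOR 13 = 2.
Result: 15 * 8 = 2 (in Nim).

2


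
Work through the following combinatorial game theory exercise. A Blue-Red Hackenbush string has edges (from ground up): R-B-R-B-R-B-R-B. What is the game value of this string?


Edges (from ground): R-B-R-B-R-B-R-B
By Berlekamp's sign-expansion rule, a Blue-Red Hackenbush stalk has the value of the surreal number whose sign sequence is the edge sequence with B -> + and R -> -.
Sign sequence: -+-+-+-+
Trace the sign expansion in the surreal number tree, starting from 0:
Edge 1: R (sign -) -> bounds (-inf, 0), value = -1
Edge 2: B (sign +) -> bounds (-1, 0), value = -1/2
Edge 3: R (sign -) -> bounds (-1, -1/2), value = -3/4
Edge 4: B (sign +) -> bounds (-3/4, -1/2), value = -5/8
Edge 5: R (sign -) -> bounds (-3/4, -5/8), value = -11/16
Edge 6: B (sign +) -> bounds (-11/16, -5/8), value = -21/32
Edge 7: R (sign -) -> bounds (-11/16, -21/32), value = -43/64
Edge 8: B (sign +) -> bounds (-43/64, -21/32), value = -85/128
Game value = -85/128

-85/128


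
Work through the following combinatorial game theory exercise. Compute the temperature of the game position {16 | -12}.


The game is {16 | -12}, a switch {a | b} with numbers a > b.
Cooling {a | b} by t gives {a - t | b + t}, which stops being hot when a - t = b + t, i.e. at t = (a - b)/2. So the temperature of a switch is (a - b)/2.
Temperature = (Left option - Right option) / 2
= (16 - (-12)) / 2
= 28 / 2
= 14

14


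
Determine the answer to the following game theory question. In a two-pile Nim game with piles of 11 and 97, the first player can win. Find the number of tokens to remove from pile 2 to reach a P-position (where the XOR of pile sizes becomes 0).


Piles: 11 and 97
Current XOR: 11 XOR 97 = 106 (non-zero, so this is an N-position).
To make the XOR zero, we need to find a move that balances the piles.
For pile 2 (size 97): target = 97 XOR 106 = 11
We reduce pile 2 from 97 to 11.
Tokens removed: 97 - 11 = 86
Verification: 11 XOR 11 = 0

86


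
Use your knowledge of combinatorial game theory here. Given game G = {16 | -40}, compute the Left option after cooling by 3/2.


Original game: {16 | -40} (a switch {a | b} with a > b).
Cooling by t (for t below the temperature (a - b)/2 = 28) taxes each move by t: {a | b} cooled by t is {a - t | b + t}.
Cooling amount: t = 3/2
Cooled Left option: 16 - 3/2 = 29/2
Cooled Right option: -40 + 3/2 = -77/2
Cooled game: {29/2 | -77/2}
Left option = 29/2

29/2


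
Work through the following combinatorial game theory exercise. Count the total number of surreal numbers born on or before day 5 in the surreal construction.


Day 0: {|} = 0 is born. Count = 1.
Day n: the number of surreal numbers born by day n is 2^(n+1) - 1.
By day 0: 2^1 - 1 = 1
By day 1: 2^2 - 1 = 3
By day 2: 2^3 - 1 = 7
By day 3: 2^4 - 1 = 15
By day 4: 2^5 - 1 = 31
By day 5: 2^6 - 1 = 63
By day 5: 63 surreal numbers.

63


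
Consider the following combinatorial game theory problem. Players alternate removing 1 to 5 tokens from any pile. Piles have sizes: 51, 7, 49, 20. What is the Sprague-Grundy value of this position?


Subtraction set: {1, 2, 3, 4, 5}
For this subtraction set, G(n) = n mod 6 (period = max + 1 = 6).
Pile 1 (size 51): G(51) = 51 mod 6 = 3
Pile 2 (size 7): G(7) = 7 mod 6 = 1
Pile 3 (size 49): G(49) = 49 mod 6 = 1
Pile 4 (size 20): G(20) = 20 mod 6 = 2
Total Grundy value = XOR of all: 3 XOR 1 XOR 1 XOR 2 = 1

1


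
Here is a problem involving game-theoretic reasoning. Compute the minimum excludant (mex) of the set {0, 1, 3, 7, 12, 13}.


Set = {0, 1, 3, 7, 12, 13}
0 is in the set.
1 is in the set.
2 is NOT in the set. This is the mex.
mex = 2

2


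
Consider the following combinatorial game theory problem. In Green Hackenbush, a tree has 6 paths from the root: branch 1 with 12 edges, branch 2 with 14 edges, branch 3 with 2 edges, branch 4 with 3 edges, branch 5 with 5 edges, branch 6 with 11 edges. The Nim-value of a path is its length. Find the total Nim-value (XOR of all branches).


The tree has 6 branches from the ground vertex.
In Green Hackenbush, the Nim-value of a simple path of length k is k.
Branch 1: length 12, Nim-value = 12
Branch 2: length 14, Nim-value = 14
Branch 3: length 2, Nim-value = 2
Branch 4: length 3, Nim-value = 3
Branch 5: length 5, Nim-value = 5
Branch 6: length 11, Nim-value = 11
Total Nim-value = XOR of all branch values:
0 XOR 12 = 12
12 XOR 14 = 2
2 XOR 2 = 0
0 XOR 3 = 3
3 XOR 5 = 6
6 XOR 11 = 13
Nim-value of the tree = 13

13


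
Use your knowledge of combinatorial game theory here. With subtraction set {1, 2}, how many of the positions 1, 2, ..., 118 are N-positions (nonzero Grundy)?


Subtraction set S = {1, 2}, so G(n) = n mod 3.
G(n) = 0 when n is a multiple of 3.
Multiples of 3 in [1, 118]: 39
N-positions (nonzero Grundy) = 118 - 39 = 79

79


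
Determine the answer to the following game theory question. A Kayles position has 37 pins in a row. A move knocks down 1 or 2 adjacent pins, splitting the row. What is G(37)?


Kayles: a move removes 1 or 2 adjacent pins from a contiguous row.
Removing pins from a row of k leaves two independent rows (a, b) with a + b = k - 1 (one pin) or a + b = k - 2 (two pins); an end removal gives a = 0.
By Sprague-Grundy, G(k) = mex{ G(a) XOR G(b) } over all these splits. G(0) = 0.
G(1): splits (0,0):0^0=0 -> mex({0}) = 1
G(2): splits (0,1):0^1=1 (0,0):0^0=0 -> mex({0, 1}) = 2
G(3): splits (0,2):0^2=2 (1,1):1^1=0 (0,1):0^1=1 -> mex({0, 1, 2}) = 3
G(4): splits (0,3):0^3=3 (1,2):1^2=3 (0,2):0^2=2 (1,1):1^1=0 -> mex({0, 2, 3}) = 1
G(5): splits (0,4):0^1=1 (1,3):1^3=2 (2,2):2^2=0 (0,3):0^3=3 (1,2):1^2=3 -> mex({0, 1, 2, 3}) = 4
G(6) = mex({0, 1, 2, 4}) = 3
G(7) = mex({0, 1, 3, 4, 5}) = 2
G(8) = mex({0, 2, 3, 5, 6}) = 1
G(9) = mex({0, 1, 2, 3, 6, 7}) = 4
G(10) = mex({0, 1, 3, 4, 5, 7}) = 2
G(11) = mex({0, 1, 2, 3, 4, 5}) = 6
G(12) = mex({0, 1, 2, 3, 5, 6, 7}) = 4
G(13) = mex({0, 2, 3, 4, 6, 7}) = 1
G(14) = mex({0, 1, 4, 5, 6, 7}) = 2
G(15) = mex({0, 1, 2, 3, 4, 5, 6}) = 7
G(16) = mex({0, 2, 3, 5, 6, 7}) = 1
G(17) = mex({0, 1, 2, 3, 5, 6, 7}) = 4
G(18) = mex({0, 1, 2, 4, 5, 6}) = 3
G(19) = mex({0, 1, 3, 4, 5, 7}) = 2
G(20) = mex({0, 2, 3, 4, 5, 6, 7}) = 1
G(21) = mex({0, 1, 2, 3, 5, 6, 7}) = 4
G(22) = mex({0, 1, 2, 3, 4, 5, 7}) = 6
G(23) = mex({0, 1, 2, 3, 4, 5, 6}) = 7
G(24) = mex({0, 1, 2, 3, 5, 6, 7}) = 4
G(25) = mex({0, 2, 3, 4, 6, 7}) = 1
G(26) = mex({0, 1, 3, 4, 5, 6, 7}) = 2
G(27) = mex({0, 1, 2, 3, 4, 5, 6, 7}) = 8
G(28) = mex({0, 1, 2, 3, 4, 6, 7, 8}) = 5
G(29) = mex({0, 1, 2, 3, 5, 6, 7, 8, 9}) = 4
G(30) = mex({0, 1, 2, 3, 4, 5, 6, 9, 10}) = 7
G(31) = mex({0, 1, 3, 4, 5, 7, 10, 11}) = 2
G(32) = mex({0, 2, 3, 4, 5, 6, 7, 9, 11}) = 1
G(33) = mex({0, 1, 2, 3, 4, 5, 6, 7, 9, 12}) = 8
G(34) = mex({0, 1, 2, 3, 4, 5, 7, 8, 11, 12}) = 6
G(35) = mex({0, 1, 2, 3, 4, 5, 6, 8, 9, 10, 11}) = 7
G(36) = mex({0, 1, 2, 3, 5, 6, 7, 9, 10}) = 4
G(37) = mex({0, 2, 3, 4, 6, 7, 9, 10, 11, 12}) = 1
Therefore G(37) = 1.

1
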